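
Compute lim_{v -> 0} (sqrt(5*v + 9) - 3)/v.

A 0/0 form; rationalise with √(9 + 5v) + √9. This collapses the numerator to 5v, leaving 5/(√(9 + 5v) + √9) → 5/(2√9) = 5/6.

5/6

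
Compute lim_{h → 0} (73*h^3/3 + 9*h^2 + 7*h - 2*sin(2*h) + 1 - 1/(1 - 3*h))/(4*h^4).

-81/4

Substitution gives 0/0; apply L'Hôpital's rule 4 times.
After differentiating numerator and denominator 4 times the quotient is (-32*sin(2*h) + 1944/(3*h - 1)^5)/(96); at h = 0 this is -81/4.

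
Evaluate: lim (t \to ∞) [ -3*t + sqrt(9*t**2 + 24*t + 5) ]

4

An ∞ − ∞ form. Rationalising with the conjugate, the difference becomes (24t + 5) / (√(9*t^2 + 24*t + 5) + 3t).
For large t the denominator behaves like 2·3t, so the quotient tends to 24/6 = 4.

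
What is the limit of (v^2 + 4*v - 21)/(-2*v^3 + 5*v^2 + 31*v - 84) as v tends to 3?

10/7

Since v = 3 makes numerator and denominator zero, (v - 3) divides both.
Cancelling it gives (v + 7)/(-2*v^2 - v + 28); now plug in v = 3 to get 10/7.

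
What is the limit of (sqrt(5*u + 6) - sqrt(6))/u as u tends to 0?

Substitution gives 0/0. Multiply numerator and denominator by the conjugate √(6 + 5u) + √6.
The numerator becomes (6 + 5u) − 6 = 5u, so the expression simplifies to 5/(√(6 + 5u) + √6).
Letting u → 0 gives 5/(2√6) = 5*√(6)/12.

5*√(6)/12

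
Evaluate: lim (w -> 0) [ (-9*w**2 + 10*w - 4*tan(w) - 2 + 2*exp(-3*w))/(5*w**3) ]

Substitution gives 0/0; apply L'Hôpital's rule 3 times.
After differentiating numerator and denominator 3 times the quotient is (16/cos(w)^2 - 24/cos(w)^4 - 54*e^(-3*w))/(30); at w = 0 this is -31/15.

-31/15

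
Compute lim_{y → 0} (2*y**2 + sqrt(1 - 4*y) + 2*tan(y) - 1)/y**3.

Substitution gives 0/0; apply L'Hôpital's rule 3 times.
After differentiating numerator and denominator 3 times the quotient is (12*tan(y)^2/cos(y)^2 + 4/cos(y)^2 - 24/(1 - 4*y)^(5/2))/(6); at y = 0 this is -10/3.

-10/3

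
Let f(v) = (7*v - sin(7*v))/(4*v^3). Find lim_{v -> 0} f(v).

Direct substitution gives 0/0.
Apply L'Hôpital: lim (7 - 7*cos(7*v))/(12*v^2), still 0/0.
Apply L'Hôpital: lim (49*sin(7*v))/(24*v), still 0/0.
After 3 applications of L'Hôpital's rule the quotient is (343*cos(7*v))/(24); substituting v = 0 gives 343/24.

343/24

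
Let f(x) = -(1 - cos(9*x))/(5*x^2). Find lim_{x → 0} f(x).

Substitution gives 0/0.
Use (1 − cos u)/u² → 1/2 with u = 9x: the limit is 9²/(2·(-5)) = -81/10.

-81/10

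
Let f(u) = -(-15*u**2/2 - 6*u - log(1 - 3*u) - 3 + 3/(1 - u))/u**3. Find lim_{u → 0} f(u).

-12

Substitution gives 0/0; apply L'Hôpital's rule 3 times.
After differentiating numerator and denominator 3 times the quotient is (-54/(3*u - 1)^3 + 18/(u - 1)^4)/(-6); at u = 0 this is -12.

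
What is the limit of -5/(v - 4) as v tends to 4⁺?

As v → 4⁺, (v - 4) → 0⁺, so (v - 4)^1 → 0⁺ and -5/(v - 4)^1 → -∞.

-∞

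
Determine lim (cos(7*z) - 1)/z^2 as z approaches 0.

Direct substitution gives 0/0.
Apply L'Hôpital: lim (-7*sin(7*z))/(2*z), still 0/0.
After 2 applications of L'Hôpital's rule the quotient is (-49*cos(7*z))/(2); substituting z = 0 gives -49/2.

-49/2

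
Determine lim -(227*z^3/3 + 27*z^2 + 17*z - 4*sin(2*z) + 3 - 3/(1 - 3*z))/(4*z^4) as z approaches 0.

243/4

Substitution gives 0/0 (the numerator vanishes to order 4).
Expand each term to order z^4: the coefficient of z^4 in -4·sin(2z) is 0 and in -3·1/(1 - 3z) is -243.
Lower-order terms cancel with the polynomial part, so the numerator is (-243)·z^4 + o(z^4), and the limit is (-243)/(-4) = 243/4.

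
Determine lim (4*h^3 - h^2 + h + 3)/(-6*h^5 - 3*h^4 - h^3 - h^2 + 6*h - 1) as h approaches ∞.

0

The denominator has degree 5 and the numerator degree 3. Dividing numerator and denominator by h^5 sends every term to 0 except the leading denominator term, so the limit is 0.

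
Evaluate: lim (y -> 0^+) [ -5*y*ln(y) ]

This is a 0·(−∞) form. Rewrite as -5·ln(y) / y^(−1) and apply L'Hôpital:
the derivative quotient is -5·(1/y) / (−1·y^(−2)) = (5/1)·y^1 → 0.

0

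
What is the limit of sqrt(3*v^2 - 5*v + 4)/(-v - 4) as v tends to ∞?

-√(3)

For large |v|, √(3*v^2 - 5*v + 4) ≈ √3·|v| and the denominator ≈ -v.
Since v → +∞, |v| = v, giving √3/(-1) = -√(3).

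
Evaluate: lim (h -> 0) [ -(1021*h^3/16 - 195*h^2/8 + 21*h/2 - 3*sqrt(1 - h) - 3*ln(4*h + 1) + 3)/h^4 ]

-24591/128

Substitution gives 0/0; apply L'Hôpital's rule 4 times.
After differentiating numerator and denominator 4 times the quotient is (4608/(4*h + 1)^4 + 45/(16*(1 - h)^(7/2)))/(-24); at h = 0 this is -24591/128.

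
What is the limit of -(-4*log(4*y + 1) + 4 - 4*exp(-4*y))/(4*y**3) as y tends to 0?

32/3

Substitution gives 0/0 (the numerator vanishes to order 3).
Expand each term to order y^3: the coefficient of y^3 in -4·e^(-4y) is 128/3 and in -4·ln(1 + 4y) is -256/3.
Lower-order terms cancel with the polynomial part, so the numerator is (-128/3)·y^3 + o(y^3), and the limit is (-128/3)/(-4) = 32/3.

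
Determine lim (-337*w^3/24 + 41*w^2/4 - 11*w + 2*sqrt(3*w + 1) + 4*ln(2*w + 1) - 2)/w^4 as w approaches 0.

Substitution gives 0/0 (the numerator vanishes to order 4).
Expand each term to order w^4: the coefficient of w^4 in 2·√(1 + 3w) is -405/64 and in 4·ln(1 + 2w) is -16.
Lower-order terms cancel with the polynomial part, so the numerator is (-1429/64)·w^4 + o(w^4), and the limit is (-1429/64)/(1) = -1429/64.

-1429/64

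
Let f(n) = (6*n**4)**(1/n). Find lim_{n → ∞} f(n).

Base → ∞ and exponent → 0: an ∞^0 form.
Take logs: (1/n)·ln(6·n^4) = (ln 6 + 4·ln n)/n → 0.
So the limit is e^0 = 1.

1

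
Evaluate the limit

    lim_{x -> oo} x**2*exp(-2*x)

Write as x^2/e^{2x}, an ∞/∞ form.
Exponential growth dominates any polynomial, so repeated L'Hôpital (or the standard result) gives 0.

0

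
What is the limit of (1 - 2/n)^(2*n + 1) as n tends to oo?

The base → 1 and the exponent → ∞: a 1^∞ form.
Take logarithms: (2n + 1)·ln(1 - 2/n). Since ln(1+u) ~ u for small u, this behaves like (2n)·(-2/n) → -4.
So the limit is e^(-4).

e^(-4)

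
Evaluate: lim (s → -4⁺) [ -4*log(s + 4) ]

As s → -4⁺, s + 4 → 0⁺ and ln(s + 4) → −∞.
Multiplying by -4 gives ∞.

∞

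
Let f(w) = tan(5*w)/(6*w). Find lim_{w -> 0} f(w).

Substitution gives 0/0.
Since tan(u)/u → 1 as u → 0, tan(5w)/(5w) → 1 and the limit is 5/6.

5/6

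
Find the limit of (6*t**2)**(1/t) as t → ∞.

1

Base → ∞ and exponent → 0: an ∞^0 form.
Take logs: (1/t)·ln(6·t^2) = (ln 6 + 2·ln t)/t → 0.
So the limit is e^0 = 1.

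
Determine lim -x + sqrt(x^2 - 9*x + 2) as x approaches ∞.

-9/2

This has the form ∞ − ∞. Multiply and divide by the conjugate √(x^2 - 9*x + 2) + x.
That gives (-9x + 2) / (√(x^2 - 9*x + 2) + x).
Divide numerator and denominator by x: the limit is -9/(2·1) = -9/2.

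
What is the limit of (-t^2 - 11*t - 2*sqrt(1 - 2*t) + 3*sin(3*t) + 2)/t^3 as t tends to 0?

-25/2

Substitution gives 0/0; apply L'Hôpital's rule 3 times.
After differentiating numerator and denominator 3 times the quotient is (-81*cos(3*t) + 6/(1 - 2*t)^(5/2))/(6); at t = 0 this is -25/2.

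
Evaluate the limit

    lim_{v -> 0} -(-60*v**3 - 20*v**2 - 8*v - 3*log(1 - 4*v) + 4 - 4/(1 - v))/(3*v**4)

-188/3

Substitution gives 0/0; apply L'Hôpital's rule 4 times.
After differentiating numerator and denominator 4 times the quotient is (4608/(4*v - 1)^4 + 96/(v - 1)^5)/(-72); at v = 0 this is -188/3.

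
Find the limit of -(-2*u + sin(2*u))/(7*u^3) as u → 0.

Direct substitution gives 0/0.
Apply L'Hôpital: lim (2*cos(2*u) - 2)/(-21*u^2), still 0/0.
Apply L'Hôpital: lim (-4*sin(2*u))/(-42*u), still 0/0.
After 3 applications of L'Hôpital's rule the quotient is (-8*cos(2*u))/(-42); substituting u = 0 gives 4/21.

4/21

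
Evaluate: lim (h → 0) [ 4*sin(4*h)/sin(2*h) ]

8

Substitution gives 0/0.
Divide numerator and denominator by h: sin(4h)/h → 4 and sin(2h)/h → 2, so the limit is 4·4/2 = 8.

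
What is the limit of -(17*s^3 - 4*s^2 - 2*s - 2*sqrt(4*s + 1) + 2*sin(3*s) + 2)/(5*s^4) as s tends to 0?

-4

Substitution gives 0/0 (the numerator vanishes to order 4).
Expand each term to order s^4: the coefficient of s^4 in 2·sin(3s) is 0 and in -2·√(1 + 4s) is 20.
Lower-order terms cancel with the polynomial part, so the numerator is (20)·s^4 + o(s^4), and the limit is (20)/(-5) = -4.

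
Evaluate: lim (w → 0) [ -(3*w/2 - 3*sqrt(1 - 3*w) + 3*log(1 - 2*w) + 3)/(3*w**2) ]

Substitution gives 0/0 (the numerator vanishes to order 2).
Expand each term to order w^2: the coefficient of w^2 in -3·√(1 - 3w) is 27/8 and in 3·ln(1 - 2w) is -6.
Lower-order terms cancel with the polynomial part, so the numerator is (-21/8)·w^2 + o(w^2), and the limit is (-21/8)/(-3) = 7/8.

7/8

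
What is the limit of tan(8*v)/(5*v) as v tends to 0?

8/5

Substitution gives 0/0.
Since tan(u)/u → 1 as u → 0, tan(8v)/(8v) → 1 and the limit is 8/5.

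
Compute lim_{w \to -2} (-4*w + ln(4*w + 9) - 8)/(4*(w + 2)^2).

-2

Direct substitution gives 0/0.
Apply L'Hôpital: lim (-4 + 4/(4*w + 9))/(8*w + 16), still 0/0.
After 2 applications of L'Hôpital's rule the quotient is (-16/(4*w + 9)^2)/(8); substituting w = -2 gives -2.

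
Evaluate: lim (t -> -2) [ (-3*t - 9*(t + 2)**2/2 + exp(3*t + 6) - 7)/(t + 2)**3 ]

Direct substitution gives 0/0.
Apply L'Hôpital: lim (-9*t + 3*e^(3*t + 6) - 21)/(3*(t + 2)^2), still 0/0.
Apply L'Hôpital: lim (9*e^(3*t + 6) - 9)/(6*t + 12), still 0/0.
After 3 applications of L'Hôpital's rule the quotient is (27*e^(3*t + 6))/(6); substituting t = -2 gives 9/2.

9/2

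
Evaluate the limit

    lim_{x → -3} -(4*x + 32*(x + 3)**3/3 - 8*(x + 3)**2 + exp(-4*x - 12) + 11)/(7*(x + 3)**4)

Direct substitution gives 0/0.
Apply L'Hôpital: lim (-16*x + 32*(x + 3)^2 - 4*e^(-4*x - 12) - 44)/(-28*(x + 3)^3), still 0/0.
Apply L'Hôpital: lim (64*x + 16*e^(-4*x - 12) + 176)/(-84*(x + 3)^2), still 0/0.
Apply L'Hôpital: lim (64 - 64*e^(-4*x - 12))/(-168*x - 504), still 0/0.
After 4 applications of L'Hôpital's rule the quotient is (256*e^(-4*x - 12))/(-168); substituting x = -3 gives -32/21.

-32/21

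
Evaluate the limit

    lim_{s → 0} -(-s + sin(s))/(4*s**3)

Direct substitution gives 0/0.
Apply L'Hôpital: lim (cos(s) - 1)/(-12*s^2), still 0/0.
Apply L'Hôpital: lim (-sin(s))/(-24*s), still 0/0.
After 3 applications of L'Hôpital's rule the quotient is (-cos(s))/(-24); substituting s = 0 gives 1/24.

1/24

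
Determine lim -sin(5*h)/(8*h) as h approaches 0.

-5/8

Substitution gives 0/0.
Write it as (5/(-8))·sin(5h)/(5h); since sin(u)/u → 1, the limit is -5/8.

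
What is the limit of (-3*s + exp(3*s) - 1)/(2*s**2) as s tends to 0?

Direct substitution gives 0/0.
Apply L'Hôpital: lim (3*e^(3*s) - 3)/(4*s), still 0/0.
After 2 applications of L'Hôpital's rule the quotient is (9*e^(3*s))/(4); substituting s = 0 gives 9/4.

9/4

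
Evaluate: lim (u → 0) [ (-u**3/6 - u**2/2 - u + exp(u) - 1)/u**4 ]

1/24

Direct substitution gives 0/0.
Apply L'Hôpital: lim (-u^2/2 - u + e^(u) - 1)/(4*u^3), still 0/0.
Apply L'Hôpital: lim (-u + e^(u) - 1)/(12*u^2), still 0/0.
Apply L'Hôpital: lim (e^(u) - 1)/(24*u), still 0/0.
After 4 applications of L'Hôpital's rule the quotient is (e^(u))/(24); substituting u = 0 gives 1/24.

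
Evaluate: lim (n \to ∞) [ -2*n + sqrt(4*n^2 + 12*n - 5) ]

This has the form ∞ − ∞. Multiply and divide by the conjugate √(4*n^2 + 12*n - 5) + 2n.
That gives (12n - 5) / (√(4*n^2 + 12*n - 5) + 2n).
Divide numerator and denominator by n: the limit is 12/(2·2) = 3.

3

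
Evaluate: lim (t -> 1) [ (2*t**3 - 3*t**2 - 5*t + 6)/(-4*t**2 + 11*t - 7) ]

At t = 1 both the top and bottom vanish — a removable singularity. Factoring out (t - 1) from each leaves (2*t^2 - t - 6)/(7 - 4*t), which at t = 1 equals -5/3.

-5/3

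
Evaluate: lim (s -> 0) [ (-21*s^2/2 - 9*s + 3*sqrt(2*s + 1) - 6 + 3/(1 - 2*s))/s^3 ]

51/2

Substitution gives 0/0; apply L'Hôpital's rule 3 times.
After differentiating numerator and denominator 3 times the quotient is (9/(2*s + 1)^(5/2) + 144/(2*s - 1)^4)/(6); at s = 0 this is 51/2.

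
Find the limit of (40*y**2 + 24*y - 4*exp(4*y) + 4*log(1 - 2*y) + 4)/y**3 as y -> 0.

-160/3

Substitution gives 0/0 (the numerator vanishes to order 3).
Expand each term to order y^3: the coefficient of y^3 in -4·e^(4y) is -128/3 and in 4·ln(1 - 2y) is -32/3.
Lower-order terms cancel with the polynomial part, so the numerator is (-160/3)·y^3 + o(y^3), and the limit is (-160/3)/(1) = -160/3.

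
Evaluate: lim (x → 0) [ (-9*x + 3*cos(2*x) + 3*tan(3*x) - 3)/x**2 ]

Substitution gives 0/0 (the numerator vanishes to order 2).
Expand each term to order x^2: the coefficient of x^2 in 3·tan(3x) is 0 and in 3·cos(2x) is -6.
Lower-order terms cancel with the polynomial part, so the numerator is (-6)·x^2 + o(x^2), and the limit is (-6)/(1) = -6.

-6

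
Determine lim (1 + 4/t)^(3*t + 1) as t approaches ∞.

e^(12)

Write it as [(1 + 4/t)^t]^(3) · (1 + 4/t)^(1). The bracketed term tends to e^(4) and the second factor to 1, so the limit is e^(12).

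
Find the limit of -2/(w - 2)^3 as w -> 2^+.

As w → 2⁺, (w - 2) → 0⁺, so (w - 2)^3 → 0⁺ and -2/(w - 2)^3 → -∞.

-∞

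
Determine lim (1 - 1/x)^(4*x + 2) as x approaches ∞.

Let L be the limit and take ln: ln L = lim (4x + 2)·ln(1 - 1/x) = lim (4x + 2)·(-1/x + O(1/x²)) = -4.
Hence L = e^(-4).

e^(-4)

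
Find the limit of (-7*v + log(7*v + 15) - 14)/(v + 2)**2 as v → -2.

-49/2

Direct substitution gives 0/0.
Apply L'Hôpital: lim (-7 + 7/(7*v + 15))/(2*v + 4), still 0/0.
After 2 applications of L'Hôpital's rule the quotient is (-49/(7*v + 15)^2)/(2); substituting v = -2 gives -49/2.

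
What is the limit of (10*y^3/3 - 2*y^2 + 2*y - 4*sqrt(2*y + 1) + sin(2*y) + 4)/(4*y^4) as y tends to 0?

Substitution gives 0/0; apply L'Hôpital's rule 4 times.
After differentiating numerator and denominator 4 times the quotient is (16*sin(2*y) + 60/(2*y + 1)^(7/2))/(96); at y = 0 this is 5/8.

5/8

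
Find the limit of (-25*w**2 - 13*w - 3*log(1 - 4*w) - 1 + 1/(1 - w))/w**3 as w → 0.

Substitution gives 0/0 (the numerator vanishes to order 3).
Expand each term to order w^3: the coefficient of w^3 in 1/(1 - w) is 1 and in -3·ln(1 - 4w) is 64.
Lower-order terms cancel with the polynomial part, so the numerator is (65)·w^3 + o(w^3), and the limit is (65)/(1) = 65.

65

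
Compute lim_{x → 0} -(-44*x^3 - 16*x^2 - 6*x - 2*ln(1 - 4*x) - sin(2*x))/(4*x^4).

-32

Substitution gives 0/0; apply L'Hôpital's rule 4 times.
After differentiating numerator and denominator 4 times the quotient is (-16*sin(2*x) + 3072/(4*x - 1)^4)/(-96); at x = 0 this is -32.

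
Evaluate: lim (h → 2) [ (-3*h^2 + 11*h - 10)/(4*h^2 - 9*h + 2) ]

Since h = 2 makes numerator and denominator zero, (h - 2) divides both.
Cancelling it gives (5 - 3*h)/(4*h - 1); now plug in h = 2 to get -1/7.

-1/7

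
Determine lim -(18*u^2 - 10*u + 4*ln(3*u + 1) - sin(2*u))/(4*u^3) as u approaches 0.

Substitution gives 0/0; apply L'Hôpital's rule 3 times.
After differentiating numerator and denominator 3 times the quotient is (8*cos(2*u) + 216/(3*u + 1)^3)/(-24); at u = 0 this is -28/3.

-28/3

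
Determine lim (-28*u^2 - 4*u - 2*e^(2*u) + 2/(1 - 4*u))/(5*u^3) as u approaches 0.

376/15

Substitution gives 0/0; apply L'Hôpital's rule 3 times.
After differentiating numerator and denominator 3 times the quotient is (-16*e^(2*u) + 768/(4*u - 1)^4)/(30); at u = 0 this is 376/15.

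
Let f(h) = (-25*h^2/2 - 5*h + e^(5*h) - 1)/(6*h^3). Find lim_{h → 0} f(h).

Direct substitution gives 0/0.
Apply L'Hôpital: lim (-25*h + 5*e^(5*h) - 5)/(18*h^2), still 0/0.
Apply L'Hôpital: lim (25*e^(5*h) - 25)/(36*h), still 0/0.
After 3 applications of L'Hôpital's rule the quotient is (125*e^(5*h))/(36); substituting h = 0 gives 125/36.

125/36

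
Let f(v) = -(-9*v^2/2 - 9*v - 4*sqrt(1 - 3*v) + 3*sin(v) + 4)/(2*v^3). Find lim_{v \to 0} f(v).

-25/8

Substitution gives 0/0 (the numerator vanishes to order 3).
Expand each term to order v^3: the coefficient of v^3 in -4·√(1 - 3v) is 27/4 and in 3·sin(v) is -1/2.
Lower-order terms cancel with the polynomial part, so the numerator is (25/4)·v^3 + o(v^3), and the limit is (25/4)/(-2) = -25/8.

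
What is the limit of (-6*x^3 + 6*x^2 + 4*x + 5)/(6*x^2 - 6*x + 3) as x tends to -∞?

The numerator has higher degree (3 > 2); the quotient behaves like (-6/(6))·x^1 for large |x|.
As x → −∞ this diverges to ∞.

∞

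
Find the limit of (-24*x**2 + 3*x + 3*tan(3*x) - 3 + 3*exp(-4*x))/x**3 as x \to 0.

-5

Substitution gives 0/0 (the numerator vanishes to order 3).
Expand each term to order x^3: the coefficient of x^3 in 3·tan(3x) is 27 and in 3·e^(-4x) is -32.
Lower-order terms cancel with the polynomial part, so the numerator is (-5)·x^3 + o(x^3), and the limit is (-5)/(1) = -5.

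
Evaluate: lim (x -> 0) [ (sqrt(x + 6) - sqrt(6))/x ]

√(6)/12

Substitution gives 0/0. Multiply numerator and denominator by the conjugate √(6 + x) + √6.
The numerator becomes (6 + x) − 6 = x, so the expression simplifies to 1/(√(6 + x) + √6).
Letting x → 0 gives 1/(2√6) = √(6)/12.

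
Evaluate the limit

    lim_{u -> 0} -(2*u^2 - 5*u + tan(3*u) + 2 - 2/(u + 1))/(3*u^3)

-11/3

Substitution gives 0/0 (the numerator vanishes to order 3).
Expand each term to order u^3: the coefficient of u^3 in -2·1/(1 + u) is 2 and in tan(3u) is 9.
Lower-order terms cancel with the polynomial part, so the numerator is (11)·u^3 + o(u^3), and the limit is (11)/(-3) = -11/3.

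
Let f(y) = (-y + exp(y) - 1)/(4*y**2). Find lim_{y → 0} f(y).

Direct substitution gives 0/0.
Apply L'Hôpital: lim (e^(y) - 1)/(8*y), still 0/0.
After 2 applications of L'Hôpital's rule the quotient is (e^(y))/(8); substituting y = 0 gives 1/8.

1/8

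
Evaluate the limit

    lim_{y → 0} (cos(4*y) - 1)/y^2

-8

Direct substitution gives 0/0.
Apply L'Hôpital: lim (-4*sin(4*y))/(2*y), still 0/0.
After 2 applications of L'Hôpital's rule the quotient is (-16*cos(4*y))/(2); substituting y = 0 gives -8.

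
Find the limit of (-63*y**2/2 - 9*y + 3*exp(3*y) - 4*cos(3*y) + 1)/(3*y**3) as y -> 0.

Substitution gives 0/0; apply L'Hôpital's rule 3 times.
After differentiating numerator and denominator 3 times the quotient is (81*e^(3*y) - 108*sin(3*y))/(18); at y = 0 this is 9/2.

9/2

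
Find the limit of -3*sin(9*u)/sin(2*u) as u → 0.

-27/2

Substitution gives 0/0.
Divide numerator and denominator by u: sin(9u)/u → 9 and sin(2u)/u → 2, so the limit is -3·9/2 = -27/2.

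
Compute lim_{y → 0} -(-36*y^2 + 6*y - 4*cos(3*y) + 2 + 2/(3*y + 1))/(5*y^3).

54/5

Substitution gives 0/0; apply L'Hôpital's rule 3 times.
After differentiating numerator and denominator 3 times the quotient is (-108*sin(3*y) - 324/(3*y + 1)^4)/(-30); at y = 0 this is 54/5.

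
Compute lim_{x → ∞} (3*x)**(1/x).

Base → ∞ and exponent → 0: an ∞^0 form.
Take logs: (1/x)·ln(3·x^1) = (ln 3 + 1·ln x)/x → 0.
So the limit is e^0 = 1.

1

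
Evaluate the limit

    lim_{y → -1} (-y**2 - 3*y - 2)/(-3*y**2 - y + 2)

Direct substitution gives 0/0, so factor. Both numerator and denominator have (y + 1) as a factor.
After cancelling, the expression reduces to (-y - 2)/(2 - 3*y).
Substituting y = -1 gives -1/5.

-1/5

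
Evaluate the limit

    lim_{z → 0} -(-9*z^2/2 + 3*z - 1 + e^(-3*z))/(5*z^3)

Direct substitution gives 0/0.
Apply L'Hôpital: lim (-9*z + 3 - 3*e^(-3*z))/(-15*z^2), still 0/0.
Apply L'Hôpital: lim (-9 + 9*e^(-3*z))/(-30*z), still 0/0.
After 3 applications of L'Hôpital's rule the quotient is (-27*e^(-3*z))/(-30); substituting z = 0 gives 9/10.

9/10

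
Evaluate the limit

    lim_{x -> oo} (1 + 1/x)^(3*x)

Let L be the limit and take ln: ln L = lim (3x)·ln(1 + 1/x) = lim (3x)·(1/x + O(1/x²)) = 3.
Hence L = e^(3).

e^(3)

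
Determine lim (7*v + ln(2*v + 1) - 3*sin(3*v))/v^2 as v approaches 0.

Substitution gives 0/0 (the numerator vanishes to order 2).
Expand each term to order v^2: the coefficient of v^2 in -3·sin(3v) is 0 and in ln(1 + 2v) is -2.
Lower-order terms cancel with the polynomial part, so the numerator is (-2)·v^2 + o(v^2), and the limit is (-2)/(1) = -2.

-2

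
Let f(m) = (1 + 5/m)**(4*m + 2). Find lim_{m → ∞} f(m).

e^(20)

The base → 1 and the exponent → ∞: a 1^∞ form.
Take logarithms: (4m + 2)·ln(1 + 5/m). Since ln(1+u) ~ u for small u, this behaves like (4m)·(5/m) → 20.
So the limit is e^(20).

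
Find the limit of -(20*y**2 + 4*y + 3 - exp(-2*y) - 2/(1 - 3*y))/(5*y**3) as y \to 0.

Substitution gives 0/0; apply L'Hôpital's rule 3 times.
After differentiating numerator and denominator 3 times the quotient is (8*e^(-2*y) - 324/(3*y - 1)^4)/(-30); at y = 0 this is 158/15.

158/15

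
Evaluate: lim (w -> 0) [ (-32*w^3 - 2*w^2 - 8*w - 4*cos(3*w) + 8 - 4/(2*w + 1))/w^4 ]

Substitution gives 0/0 (the numerator vanishes to order 4).
Expand each term to order w^4: the coefficient of w^4 in -4·1/(1 + 2w) is -64 and in -4·cos(3w) is -27/2.
Lower-order terms cancel with the polynomial part, so the numerator is (-155/2)·w^4 + o(w^4), and the limit is (-155/2)/(1) = -155/2.

-155/2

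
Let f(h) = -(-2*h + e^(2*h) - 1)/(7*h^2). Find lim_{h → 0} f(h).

-2/7

Direct substitution gives 0/0.
Apply L'Hôpital: lim (2*e^(2*h) - 2)/(-14*h), still 0/0.
After 2 applications of L'Hôpital's rule the quotient is (4*e^(2*h))/(-14); substituting h = 0 gives -2/7.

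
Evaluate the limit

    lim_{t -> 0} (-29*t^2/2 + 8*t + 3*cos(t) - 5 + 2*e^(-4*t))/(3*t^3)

Substitution gives 0/0 (the numerator vanishes to order 3).
Expand each term to order t^3: the coefficient of t^3 in 3·cos(t) is 0 and in 2·e^(-4t) is -64/3.
Lower-order terms cancel with the polynomial part, so the numerator is (-64/3)·t^3 + o(t^3), and the limit is (-64/3)/(3) = -64/9.

-64/9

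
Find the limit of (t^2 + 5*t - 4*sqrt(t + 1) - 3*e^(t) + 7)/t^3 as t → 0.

Substitution gives 0/0; apply L'Hôpital's rule 3 times.
After differentiating numerator and denominator 3 times the quotient is (-3*e^(t) - 3/(2*(t + 1)^(5/2)))/(6); at t = 0 this is -3/4.

-3/4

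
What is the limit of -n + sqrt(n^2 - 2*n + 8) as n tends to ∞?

An ∞ − ∞ form. Rationalising with the conjugate, the difference becomes (-2n + 8) / (√(n^2 - 2*n + 8) + n).
For large n the denominator behaves like 2·n, so the quotient tends to -2/2 = -1.

-1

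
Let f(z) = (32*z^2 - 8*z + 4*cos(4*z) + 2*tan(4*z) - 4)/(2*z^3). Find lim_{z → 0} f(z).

Substitution gives 0/0; apply L'Hôpital's rule 3 times.
After differentiating numerator and denominator 3 times the quotient is (256*sin(4*z) + 768*tan(4*z)^4 + 1024*tan(4*z)^2 + 256)/(12); at z = 0 this is 64/3.

64/3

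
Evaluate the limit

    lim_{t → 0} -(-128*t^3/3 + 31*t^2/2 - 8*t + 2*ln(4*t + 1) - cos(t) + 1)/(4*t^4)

Substitution gives 0/0 (the numerator vanishes to order 4).
Expand each term to order t^4: the coefficient of t^4 in 2·ln(1 + 4t) is -128 and in −cos(t) is -1/24.
Lower-order terms cancel with the polynomial part, so the numerator is (-3073/24)·t^4 + o(t^4), and the limit is (-3073/24)/(-4) = 3073/96.

3073/96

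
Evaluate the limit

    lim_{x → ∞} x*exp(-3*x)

0

Write as x^1/e^{3x}, an ∞/∞ form.
Exponential growth dominates any polynomial, so repeated L'Hôpital (or the standard result) gives 0.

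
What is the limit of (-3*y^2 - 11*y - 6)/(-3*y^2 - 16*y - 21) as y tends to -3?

Since y = -3 makes numerator and denominator zero, (y + 3) divides both.
Cancelling it gives (-3*y - 2)/(-3*y - 7); now plug in y = -3 to get 7/2.

7/2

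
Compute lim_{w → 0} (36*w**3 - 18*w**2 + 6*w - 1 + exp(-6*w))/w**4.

54

Direct substitution gives 0/0.
Apply L'Hôpital: lim (108*w^2 - 36*w + 6 - 6*e^(-6*w))/(4*w^3), still 0/0.
Apply L'Hôpital: lim (216*w - 36 + 36*e^(-6*w))/(12*w^2), still 0/0.
Apply L'Hôpital: lim (216 - 216*e^(-6*w))/(24*w), still 0/0.
After 4 applications of L'Hôpital's rule the quotient is (1296*e^(-6*w))/(24); substituting w = 0 gives 54.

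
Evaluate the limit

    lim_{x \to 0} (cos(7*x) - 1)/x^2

-49/2

Direct substitution gives 0/0.
Apply L'Hôpital: lim (-7*sin(7*x))/(2*x), still 0/0.
After 2 applications of L'Hôpital's rule the quotient is (-49*cos(7*x))/(2); substituting x = 0 gives -49/2.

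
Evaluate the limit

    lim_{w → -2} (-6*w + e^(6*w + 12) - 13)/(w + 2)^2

Direct substitution gives 0/0.
Apply L'Hôpital: lim (6*e^(6*w + 12) - 6)/(2*w + 4), still 0/0.
After 2 applications of L'Hôpital's rule the quotient is (36*e^(6*w + 12))/(2); substituting w = -2 gives 18.

18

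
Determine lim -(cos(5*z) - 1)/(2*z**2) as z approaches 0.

25/4

Direct substitution gives 0/0.
Apply L'Hôpital: lim (-5*sin(5*z))/(-4*z), still 0/0.
After 2 applications of L'Hôpital's rule the quotient is (-25*cos(5*z))/(-4); substituting z = 0 gives 25/4.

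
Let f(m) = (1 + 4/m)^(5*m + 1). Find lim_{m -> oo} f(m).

e^(20)

Let L be the limit and take ln: ln L = lim (5m + 1)·ln(1 + 4/m) = lim (5m + 1)·(4/m + O(1/m²)) = 20.
Hence L = e^(20).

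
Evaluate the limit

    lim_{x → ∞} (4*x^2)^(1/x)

Base → ∞ and exponent → 0: an ∞^0 form.
Take logs: (1/x)·ln(4·x^2) = (ln 4 + 2·ln x)/x → 0.
So the limit is e^0 = 1.

1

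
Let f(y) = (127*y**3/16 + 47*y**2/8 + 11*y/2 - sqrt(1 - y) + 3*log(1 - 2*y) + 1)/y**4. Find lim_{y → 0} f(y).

Substitution gives 0/0 (the numerator vanishes to order 4).
Expand each term to order y^4: the coefficient of y^4 in 3·ln(1 - 2y) is -12 and in −√(1 - y) is 5/128.
Lower-order terms cancel with the polynomial part, so the numerator is (-1531/128)·y^4 + o(y^4), and the limit is (-1531/128)/(1) = -1531/128.

-1531/128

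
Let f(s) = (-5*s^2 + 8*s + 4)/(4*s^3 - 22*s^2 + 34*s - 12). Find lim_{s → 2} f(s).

2

At s = 2 both the top and bottom vanish — a removable singularity. Factoring out (s - 2) from each leaves (-5*s - 2)/(4*s^2 - 14*s + 6), which at s = 2 equals 2.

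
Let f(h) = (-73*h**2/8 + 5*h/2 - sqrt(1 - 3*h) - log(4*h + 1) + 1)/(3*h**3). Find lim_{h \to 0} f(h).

Substitution gives 0/0; apply L'Hôpital's rule 3 times.
After differentiating numerator and denominator 3 times the quotient is (-128/(4*h + 1)^3 + 81/(8*(1 - 3*h)^(5/2)))/(18); at h = 0 this is -943/144.

-943/144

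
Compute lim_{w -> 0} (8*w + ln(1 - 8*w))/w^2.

-32

Direct substitution gives 0/0.
Apply L'Hôpital: lim (8 - 8/(1 - 8*w))/(2*w), still 0/0.
After 2 applications of L'Hôpital's rule the quotient is (-64/(1 - 8*w)^2)/(2); substituting w = 0 gives -32.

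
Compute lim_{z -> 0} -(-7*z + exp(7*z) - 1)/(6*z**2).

Direct substitution gives 0/0.
Apply L'Hôpital: lim (7*e^(7*z) - 7)/(-12*z), still 0/0.
After 2 applications of L'Hôpital's rule the quotient is (49*e^(7*z))/(-12); substituting z = 0 gives -49/12.

-49/12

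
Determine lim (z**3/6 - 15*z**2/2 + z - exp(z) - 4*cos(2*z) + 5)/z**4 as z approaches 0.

-65/24

Substitution gives 0/0; apply L'Hôpital's rule 4 times.
After differentiating numerator and denominator 4 times the quotient is (-e^(z) - 64*cos(2*z))/(24); at z = 0 this is -65/24.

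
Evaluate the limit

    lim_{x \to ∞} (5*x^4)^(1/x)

Base → ∞ and exponent → 0: an ∞^0 form.
Take logs: (1/x)·ln(5·x^4) = (ln 5 + 4·ln x)/x → 0.
So the limit is e^0 = 1.

1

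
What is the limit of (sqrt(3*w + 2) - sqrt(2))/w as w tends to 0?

3*√(2)/4

A 0/0 form; rationalise with √(2 + 3w) + √2. This collapses the numerator to 3w, leaving 3/(√(2 + 3w) + √2) → 3/(2√2) = 3*√(2)/4.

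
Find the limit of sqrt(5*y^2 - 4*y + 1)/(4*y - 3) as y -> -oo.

For large |y|, √(5*y^2 - 4*y + 1) ≈ √5·|y| and the denominator ≈ 4y.
Since y → −∞, |y| = −y, giving −√5/(4) = -√(5)/4.

-√(5)/4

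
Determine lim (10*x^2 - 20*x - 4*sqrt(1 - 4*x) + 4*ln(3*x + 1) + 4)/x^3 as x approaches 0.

Substitution gives 0/0 (the numerator vanishes to order 3).
Expand each term to order x^3: the coefficient of x^3 in -4·√(1 - 4x) is 16 and in 4·ln(1 + 3x) is 36.
Lower-order terms cancel with the polynomial part, so the numerator is (52)·x^3 + o(x^3), and the limit is (52)/(1) = 52.

52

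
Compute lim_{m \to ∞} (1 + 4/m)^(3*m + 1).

Write it as [(1 + 4/m)^m]^(3) · (1 + 4/m)^(1). The bracketed term tends to e^(4) and the second factor to 1, so the limit is e^(12).

e^(12)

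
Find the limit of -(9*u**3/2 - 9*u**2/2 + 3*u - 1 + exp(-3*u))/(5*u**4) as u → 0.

Direct substitution gives 0/0.
Apply L'Hôpital: lim (27*u^2/2 - 9*u + 3 - 3*e^(-3*u))/(-20*u^3), still 0/0.
Apply L'Hôpital: lim (27*u - 9 + 9*e^(-3*u))/(-60*u^2), still 0/0.
Apply L'Hôpital: lim (27 - 27*e^(-3*u))/(-120*u), still 0/0.
After 4 applications of L'Hôpital's rule the quotient is (81*e^(-3*u))/(-120); substituting u = 0 gives -27/40.

-27/40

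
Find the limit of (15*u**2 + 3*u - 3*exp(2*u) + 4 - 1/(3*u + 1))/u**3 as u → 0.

23

Substitution gives 0/0 (the numerator vanishes to order 3).
Expand each term to order u^3: the coefficient of u^3 in -3·e^(2u) is -4 and in −1/(1 + 3u) is 27.
Lower-order terms cancel with the polynomial part, so the numerator is (23)·u^3 + o(u^3), and the limit is (23)/(1) = 23.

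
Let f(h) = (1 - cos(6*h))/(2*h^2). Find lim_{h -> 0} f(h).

Substitution gives 0/0.
Use (1 − cos u)/u² → 1/2 with u = 6h: the limit is 6²/(2·2) = 9.

9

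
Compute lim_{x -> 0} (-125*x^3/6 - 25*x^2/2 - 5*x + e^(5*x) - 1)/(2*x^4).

Direct substitution gives 0/0.
Apply L'Hôpital: lim (-125*x^2/2 - 25*x + 5*e^(5*x) - 5)/(8*x^3), still 0/0.
Apply L'Hôpital: lim (-125*x + 25*e^(5*x) - 25)/(24*x^2), still 0/0.
Apply L'Hôpital: lim (125*e^(5*x) - 125)/(48*x), still 0/0.
After 4 applications of L'Hôpital's rule the quotient is (625*e^(5*x))/(48); substituting x = 0 gives 625/48.

625/48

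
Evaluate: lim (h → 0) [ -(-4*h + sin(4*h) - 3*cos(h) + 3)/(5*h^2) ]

-3/10

Substitution gives 0/0; apply L'Hôpital's rule 2 times.
After differentiating numerator and denominator 2 times the quotient is (-16*sin(4*h) + 3*cos(h))/(-10); at h = 0 this is -3/10.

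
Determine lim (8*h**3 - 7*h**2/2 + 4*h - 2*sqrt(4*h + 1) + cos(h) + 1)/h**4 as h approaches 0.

481/24

Substitution gives 0/0 (the numerator vanishes to order 4).
Expand each term to order h^4: the coefficient of h^4 in -2·√(1 + 4h) is 20 and in cos(h) is 1/24.
Lower-order terms cancel with the polynomial part, so the numerator is (481/24)·h^4 + o(h^4), and the limit is (481/24)/(1) = 481/24.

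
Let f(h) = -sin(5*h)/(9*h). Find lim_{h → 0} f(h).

-5/9

Substitution gives 0/0.
Write it as (5/(-9))·sin(5h)/(5h); since sin(u)/u → 1, the limit is -5/9.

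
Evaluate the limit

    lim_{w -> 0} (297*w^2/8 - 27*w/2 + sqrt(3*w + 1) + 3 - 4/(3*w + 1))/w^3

1755/16

Substitution gives 0/0; apply L'Hôpital's rule 3 times.
After differentiating numerator and denominator 3 times the quotient is (648/(3*w + 1)^4 + 81/(8*(3*w + 1)^(5/2)))/(6); at w = 0 this is 1755/16.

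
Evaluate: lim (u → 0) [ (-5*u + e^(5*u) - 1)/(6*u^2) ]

Direct substitution gives 0/0.
Apply L'Hôpital: lim (5*e^(5*u) - 5)/(12*u), still 0/0.
After 2 applications of L'Hôpital's rule the quotient is (25*e^(5*u))/(12); substituting u = 0 gives 25/12.

25/12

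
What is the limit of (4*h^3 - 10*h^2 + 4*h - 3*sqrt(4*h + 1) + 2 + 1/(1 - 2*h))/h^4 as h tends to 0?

Substitution gives 0/0; apply L'Hôpital's rule 4 times.
After differentiating numerator and denominator 4 times the quotient is (720/(4*h + 1)^(7/2) - 384/(2*h - 1)^5)/(24); at h = 0 this is 46.

46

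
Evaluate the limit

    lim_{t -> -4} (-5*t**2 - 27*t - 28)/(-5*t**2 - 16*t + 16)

13/24

Since t = -4 makes numerator and denominator zero, (t + 4) divides both.
Cancelling it gives (-5*t - 7)/(4 - 5*t); now plug in t = -4 to get 13/24.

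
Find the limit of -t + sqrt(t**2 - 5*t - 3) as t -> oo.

This has the form ∞ − ∞. Multiply and divide by the conjugate √(t^2 - 5*t - 3) + t.
That gives (-5t - 3) / (√(t^2 - 5*t - 3) + t).
Divide numerator and denominator by t: the limit is -5/(2·1) = -5/2.

-5/2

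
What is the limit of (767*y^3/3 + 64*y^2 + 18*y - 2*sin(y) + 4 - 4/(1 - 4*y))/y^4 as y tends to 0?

-1024

Substitution gives 0/0; apply L'Hôpital's rule 4 times.
After differentiating numerator and denominator 4 times the quotient is (-2*sin(y) + 24576/(4*y - 1)^5)/(24); at y = 0 this is -1024.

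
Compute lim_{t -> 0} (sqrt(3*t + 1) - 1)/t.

3/2

Substitution gives 0/0. Multiply numerator and denominator by the conjugate √(1 + 3t) + √1.
The numerator becomes (1 + 3t) − 1 = 3t, so the expression simplifies to 3/(√(1 + 3t) + √1).
Letting t → 0 gives 3/(2√1) = 3/2.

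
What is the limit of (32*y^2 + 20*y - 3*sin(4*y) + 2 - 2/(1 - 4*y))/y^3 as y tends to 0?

-96

Substitution gives 0/0 (the numerator vanishes to order 3).
Expand each term to order y^3: the coefficient of y^3 in -3·sin(4y) is 32 and in -2·1/(1 - 4y) is -128.
Lower-order terms cancel with the polynomial part, so the numerator is (-96)·y^3 + o(y^3), and the limit is (-96)/(1) = -96.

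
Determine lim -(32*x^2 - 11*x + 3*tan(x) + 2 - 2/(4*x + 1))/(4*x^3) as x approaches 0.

Substitution gives 0/0; apply L'Hôpital's rule 3 times.
After differentiating numerator and denominator 3 times the quotient is (18*tan(x)^2/cos(x)^2 + 6/cos(x)^2 + 768/(4*x + 1)^4)/(-24); at x = 0 this is -129/4.

-129/4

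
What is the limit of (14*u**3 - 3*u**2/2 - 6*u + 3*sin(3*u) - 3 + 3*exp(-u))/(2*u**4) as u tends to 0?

Substitution gives 0/0; apply L'Hôpital's rule 4 times.
After differentiating numerator and denominator 4 times the quotient is (243*sin(3*u) + 3*e^(-u))/(48); at u = 0 this is 1/16.

1/16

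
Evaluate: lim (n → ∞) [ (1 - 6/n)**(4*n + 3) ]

Let L be the limit and take ln: ln L = lim (4n + 3)·ln(1 - 6/n) = lim (4n + 3)·(-6/n + O(1/n²)) = -24.
Hence L = e^(-24).

e^(-24)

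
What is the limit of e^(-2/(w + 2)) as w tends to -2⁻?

∞

As w → -2⁻, -2/(w + 2) → +∞, so e^(-2/(w + 2)) → ∞.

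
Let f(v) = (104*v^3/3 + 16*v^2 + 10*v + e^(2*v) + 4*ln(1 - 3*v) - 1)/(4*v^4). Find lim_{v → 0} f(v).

Substitution gives 0/0 (the numerator vanishes to order 4).
Expand each term to order v^4: the coefficient of v^4 in e^(2v) is 2/3 and in 4·ln(1 - 3v) is -81.
Lower-order terms cancel with the polynomial part, so the numerator is (-241/3)·v^4 + o(v^4), and the limit is (-241/3)/(4) = -241/12.

-241/12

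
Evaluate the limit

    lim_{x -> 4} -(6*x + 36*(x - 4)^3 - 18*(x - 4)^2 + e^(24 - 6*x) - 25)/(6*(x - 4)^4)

-9

Direct substitution gives 0/0.
Apply L'Hôpital: lim (-36*x + 108*(x - 4)^2 - 6*e^(24 - 6*x) + 150)/(-24*(x - 4)^3), still 0/0.
Apply L'Hôpital: lim (216*x + 36*e^(24 - 6*x) - 900)/(-72*(x - 4)^2), still 0/0.
Apply L'Hôpital: lim (216 - 216*e^(24 - 6*x))/(576 - 144*x), still 0/0.
After 4 applications of L'Hôpital's rule the quotient is (1296*e^(24 - 6*x))/(-144); substituting x = 4 gives -9.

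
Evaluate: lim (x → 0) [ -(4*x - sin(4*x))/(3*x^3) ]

-32/9

Direct substitution gives 0/0.
Apply L'Hôpital: lim (4 - 4*cos(4*x))/(-9*x^2), still 0/0.
Apply L'Hôpital: lim (16*sin(4*x))/(-18*x), still 0/0.
After 3 applications of L'Hôpital's rule the quotient is (64*cos(4*x))/(-18); substituting x = 0 gives -32/9.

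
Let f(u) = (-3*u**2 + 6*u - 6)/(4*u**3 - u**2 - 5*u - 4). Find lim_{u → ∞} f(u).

0

The denominator has degree 3 and the numerator degree 2. Dividing numerator and denominator by u^3 sends every term to 0 except the leading denominator term, so the limit is 0.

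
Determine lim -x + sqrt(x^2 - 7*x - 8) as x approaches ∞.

An ∞ − ∞ form. Rationalising with the conjugate, the difference becomes (-7x - 8) / (√(x^2 - 7*x - 8) + x).
For large x the denominator behaves like 2·x, so the quotient tends to -7/2 = -7/2.

-7/2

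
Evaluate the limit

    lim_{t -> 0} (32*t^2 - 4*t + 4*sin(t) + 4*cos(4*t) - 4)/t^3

-2/3

Substitution gives 0/0; apply L'Hôpital's rule 3 times.
After differentiating numerator and denominator 3 times the quotient is (256*sin(4*t) - 4*cos(t))/(6); at t = 0 this is -2/3.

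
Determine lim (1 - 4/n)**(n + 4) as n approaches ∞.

Write it as [(1 - 4/n)^n]^(1) · (1 - 4/n)^(4). The bracketed term tends to e^(-4) and the second factor to 1, so the limit is e^(-4).

e^(-4)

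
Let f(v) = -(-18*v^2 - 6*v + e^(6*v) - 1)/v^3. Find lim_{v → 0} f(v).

-36

Direct substitution gives 0/0.
Apply L'Hôpital: lim (-36*v + 6*e^(6*v) - 6)/(-3*v^2), still 0/0.
Apply L'Hôpital: lim (36*e^(6*v) - 36)/(-6*v), still 0/0.
After 3 applications of L'Hôpital's rule the quotient is (216*e^(6*v))/(-6); substituting v = 0 gives -36.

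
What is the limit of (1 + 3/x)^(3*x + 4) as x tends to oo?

Write it as [(1 + 3/x)^x]^(3) · (1 + 3/x)^(4). The bracketed term tends to e^(3) and the second factor to 1, so the limit is e^(9).

e^(9)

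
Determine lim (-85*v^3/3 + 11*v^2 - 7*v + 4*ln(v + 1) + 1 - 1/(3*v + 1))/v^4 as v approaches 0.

Substitution gives 0/0; apply L'Hôpital's rule 4 times.
After differentiating numerator and denominator 4 times the quotient is (-1944/(3*v + 1)^5 - 24/(v + 1)^4)/(24); at v = 0 this is -82.

-82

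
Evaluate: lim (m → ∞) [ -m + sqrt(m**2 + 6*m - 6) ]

An ∞ − ∞ form. Rationalising with the conjugate, the difference becomes (6m - 6) / (√(m^2 + 6*m - 6) + m).
For large m the denominator behaves like 2·m, so the quotient tends to 6/2 = 3.

3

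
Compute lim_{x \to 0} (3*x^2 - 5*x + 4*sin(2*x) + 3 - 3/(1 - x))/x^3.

Substitution gives 0/0; apply L'Hôpital's rule 3 times.
After differentiating numerator and denominator 3 times the quotient is (-32*cos(2*x) - 18/(x - 1)^4)/(6); at x = 0 this is -25/3.

-25/3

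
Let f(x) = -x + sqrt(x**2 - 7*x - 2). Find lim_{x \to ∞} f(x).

-7/2

This has the form ∞ − ∞. Multiply and divide by the conjugate √(x^2 - 7*x - 2) + x.
That gives (-7x - 2) / (√(x^2 - 7*x - 2) + x).
Divide numerator and denominator by x: the limit is -7/(2·1) = -7/2.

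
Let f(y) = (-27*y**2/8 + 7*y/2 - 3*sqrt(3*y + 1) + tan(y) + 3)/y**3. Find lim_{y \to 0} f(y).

Substitution gives 0/0 (the numerator vanishes to order 3).
Expand each term to order y^3: the coefficient of y^3 in tan(y) is 1/3 and in -3·√(1 + 3y) is -81/16.
Lower-order terms cancel with the polynomial part, so the numerator is (-227/48)·y^3 + o(y^3), and the limit is (-227/48)/(1) = -227/48.

-227/48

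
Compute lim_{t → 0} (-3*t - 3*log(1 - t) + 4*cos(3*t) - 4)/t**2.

Substitution gives 0/0; apply L'Hôpital's rule 2 times.
After differentiating numerator and denominator 2 times the quotient is (-36*cos(3*t) + 3/(t - 1)^2)/(2); at t = 0 this is -33/2.

-33/2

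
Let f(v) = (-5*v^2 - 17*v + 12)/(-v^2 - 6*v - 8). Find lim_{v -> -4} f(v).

At v = -4 both the top and bottom vanish — a removable singularity. Factoring out (v + 4) from each leaves (3 - 5*v)/(-v - 2), which at v = -4 equals 23/2.

23/2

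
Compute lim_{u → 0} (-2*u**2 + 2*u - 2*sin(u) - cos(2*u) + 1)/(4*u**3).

1/12

Substitution gives 0/0 (the numerator vanishes to order 3).
Expand each term to order u^3: the coefficient of u^3 in −cos(2u) is 0 and in -2·sin(u) is 1/3.
Lower-order terms cancel with the polynomial part, so the numerator is (1/3)·u^3 + o(u^3), and the limit is (1/3)/(4) = 1/12.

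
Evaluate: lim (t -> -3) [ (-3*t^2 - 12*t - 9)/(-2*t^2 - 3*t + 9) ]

2/3

Direct substitution gives 0/0, so factor. Both numerator and denominator have (t + 3) as a factor.
After cancelling, the expression reduces to (-3*t - 3)/(3 - 2*t).
Substituting t = -3 gives 2/3.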